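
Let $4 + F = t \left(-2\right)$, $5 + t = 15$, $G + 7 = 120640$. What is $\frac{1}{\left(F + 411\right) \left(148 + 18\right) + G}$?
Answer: $\frac{1}{184875} \approx 5.4091 \cdot 10^{-6}$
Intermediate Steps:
$G = 120633$ ($G = -7 + 120640 = 120633$)
$t = 10$ ($t = -5 + 15 = 10$)
$F = -24$ ($F = -4 + 10 \left(-2\right) = -4 - 20 = -24$)
$\frac{1}{\left(F + 411\right) \left(148 + 18\right) + G} = \frac{1}{\left(-24 + 411\right) \left(148 + 18\right) + 120633} = \frac{1}{387 \cdot 166 + 120633} = \frac{1}{64242 + 120633} = \frac{1}{184875}$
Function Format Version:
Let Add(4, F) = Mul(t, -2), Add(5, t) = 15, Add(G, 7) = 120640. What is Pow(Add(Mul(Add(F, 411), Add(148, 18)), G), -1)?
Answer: Rational(1, 184875) ≈ 5.4091e-6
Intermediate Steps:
G = 120633 (G = Add(-7, 120640) = 120633)
t = 10 (t = Add(-5, 15) = 10)
F = -24 (F = Add(-4, Mul(10, -2)) = Add(-4, -20) = -24)
Pow(Add(Mul(Add(F, 411), Add(148, 18)), G), -1) = Pow(Add(Mul(Add(-24, 411), Add(148, 18)), 120633), -1) = Pow(Add(Mul(387, 166), 120633), -1) = Pow(Add(64242, 120633), -1) = Pow(184875, -1) = Rational(1, 184875)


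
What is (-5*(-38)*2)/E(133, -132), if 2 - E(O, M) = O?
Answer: -380/131 ≈ -2.9008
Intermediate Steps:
E(O, M) = 2 - O
(-5*(-38)*2)/E(133, -132) = (-5*(-38)*2)/(2 - 1*133) = (190*2)/(2 - 133) = 380/(-131) = 380*(-1/131) = -380/131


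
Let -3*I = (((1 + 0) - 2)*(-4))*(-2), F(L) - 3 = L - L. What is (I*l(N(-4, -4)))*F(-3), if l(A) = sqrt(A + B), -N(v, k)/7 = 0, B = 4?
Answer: 16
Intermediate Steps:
N(v, k) = 0 (N(v, k) = -7*0 = 0)
F(L) = 3 (F(L) = 3 + (L - L) = 3 + 0 = 3)
l(A) = sqrt(4 + A) (l(A) = sqrt(A + 4) = sqrt(4 + A))
I = 8/3 (I = -((1 + 0) - 2)*(-4)*(-2)/3 = -(1 - 2)*(-4)*(-2)/3 = -(-1*(-4))*(-2)/3 = -4*(-2)/3 = -1/3*(-8) = 8/3 ≈ 2.6667)
(I*l(N(-4, -4)))*F(-3) = (8*sqrt(4 + 0)/3)*3 = (8*sqrt(4)/3)*3 = ((8/3)*2)*3 = (16/3)*3 = 16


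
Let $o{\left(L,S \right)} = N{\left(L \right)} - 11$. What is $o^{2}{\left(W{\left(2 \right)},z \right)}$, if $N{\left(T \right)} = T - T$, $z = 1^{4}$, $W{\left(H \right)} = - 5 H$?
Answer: $121$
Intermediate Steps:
$z = 1$
$N{\left(T \right)} = 0$
$o{\left(L,S \right)} = -11$ ($o{\left(L,S \right)} = 0 - 11 = -11$)
$o^{2}{\left(W{\left(2 \right)},z \right)} = \left(-11\right)^{2} = 121$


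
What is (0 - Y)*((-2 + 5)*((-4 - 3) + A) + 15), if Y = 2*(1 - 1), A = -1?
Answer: 0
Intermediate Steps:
Y = 0 (Y = 2*0 = 0)
(0 - Y)*((-2 + 5)*((-4 - 3) + A) + 15) = (0 - 1*0)*((-2 + 5)*((-4 - 3) - 1) + 15) = (0 + 0)*(3*(-7 - 1) + 15) = 0*(3*(-8) + 15) = 0*(-24 + 15) = 0*(-9) = 0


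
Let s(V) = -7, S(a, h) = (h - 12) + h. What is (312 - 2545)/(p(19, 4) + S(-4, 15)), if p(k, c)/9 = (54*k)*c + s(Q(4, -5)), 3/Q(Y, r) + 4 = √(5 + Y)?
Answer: -2233/36891 ≈ -0.060530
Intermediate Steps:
Q(Y, r) = 3/(-4 + √(5 + Y))
S(a, h) = -12 + 2*h (S(a, h) = (-12 + h) + h = -12 + 2*h)
p(k, c) = -63 + 486*c*k (p(k, c) = 9*((54*k)*c - 7) = 9*(54*c*k - 7) = 9*(-7 + 54*c*k) = -63 + 486*c*k)
(312 - 2545)/(p(19, 4) + S(-4, 15)) = (312 - 2545)/((-63 + 486*4*19) + (-12 + 2*15)) = -2233/((-63 + 36936) + (-12 + 30)) = -2233/(36873 + 18) = -2233/36891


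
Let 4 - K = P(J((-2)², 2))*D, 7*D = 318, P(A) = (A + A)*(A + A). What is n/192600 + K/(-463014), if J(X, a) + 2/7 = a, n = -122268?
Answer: -269206000463/424826920350 ≈ -0.63368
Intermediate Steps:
J(X, a) = -2/7 + a
P(A) = 4*A² (P(A) = (2*A)*(2*A) = 4*A²)
D = 318/7 (D = (⅐)*318 = 318/7 ≈ 45.429)
K = -181796/343 (K = 4 - 4*(-2/7 + 2)²*318/7 = 4 - 4*(12/7)²*318/7 = 4 - 4*(144/49)*318/7 = 4 - 576*318/(49*7) = 4 - 1*183168/343 = 4 - 183168/343 = -181796/343 ≈ -530.02)
n/192600 + K/(-463014) = -122268/192600 - 181796/343/(-463014) = -122268*1/192600 - 181796/343*(-1/463014) = -10189/16050 + 90898/79406901 = -269206000463/424826920350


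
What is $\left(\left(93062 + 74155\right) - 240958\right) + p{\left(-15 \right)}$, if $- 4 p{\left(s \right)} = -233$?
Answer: $- \frac{294731}{4} \approx -73683.0$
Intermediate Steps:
$p{\left(s \right)} = \frac{233}{4}$ ($p{\left(s \right)} = \left(- \frac{1}{4}\right) \left(-233\right) = \frac{233}{4}$)
$\left(\left(93062 + 74155\right) - 240958\right) + p{\left(-15 \right)} = \left(\left(93062 + 74155\right) - 240958\right) + \frac{233}{4} = \left(167217 - 240958\right) + \frac{233}{4} = -73741 + \frac{233}{4} = - \frac{294731}{4}$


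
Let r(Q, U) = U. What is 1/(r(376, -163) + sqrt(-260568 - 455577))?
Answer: -163/742714 - I*sqrt(716145)/742714 ≈ -0.00021947 - 0.0011394*I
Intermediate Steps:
1/(r(376, -163) + sqrt(-260568 - 455577)) = 1/(-163 + sqrt(-260568 - 455577)) = 1/(-163 + sqrt(-716145)) = 1/(-163 + I*sqrt(716145))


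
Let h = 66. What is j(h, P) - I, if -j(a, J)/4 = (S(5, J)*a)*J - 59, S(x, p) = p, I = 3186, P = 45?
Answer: -537550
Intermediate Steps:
j(a, J) = 236 - 4*a*J² (j(a, J) = -4*((J*a)*J - 59) = -4*(a*J² - 59) = -4*(-59 + a*J²) = 236 - 4*a*J²)
j(h, P) - I = (236 - 4*66*45²) - 1*3186 = (236 - 4*66*2025) - 3186 = (236 - 534600) - 3186 = -534364 - 3186 = -537550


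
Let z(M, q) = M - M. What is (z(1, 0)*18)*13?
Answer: 0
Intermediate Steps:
z(M, q) = 0
(z(1, 0)*18)*13 = (0*18)*13 = 0*13 = 0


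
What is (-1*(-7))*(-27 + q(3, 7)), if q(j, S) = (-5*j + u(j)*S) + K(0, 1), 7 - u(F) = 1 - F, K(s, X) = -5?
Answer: 112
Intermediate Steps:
u(F) = 6 + F (u(F) = 7 - (1 - F) = 7 + (-1 + F) = 6 + F)
q(j, S) = -5 - 5*j + S*(6 + j) (q(j, S) = (-5*j + (6 + j)*S) - 5 = (-5*j + S*(6 + j)) - 5 = -5 - 5*j + S*(6 + j))
(-1*(-7))*(-27 + q(3, 7)) = (-1*(-7))*(-27 + (-5 - 5*3 + 7*(6 + 3))) = 7*(-27 + (-5 - 15 + 7*9)) = 7*(-27 + (-5 - 15 + 63)) = 7*(-27 + 43) = 7*16 = 112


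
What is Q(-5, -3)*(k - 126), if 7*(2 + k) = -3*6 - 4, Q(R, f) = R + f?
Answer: 7344/7 ≈ 1049.1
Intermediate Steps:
k = -36/7 (k = -2 + (-3*6 - 4)/7 = -2 + (-18 - 4)/7 = -2 + (⅐)*(-22) = -2 - 22/7 = -36/7 ≈ -5.1429)
Q(-5, -3)*(k - 126) = (-5 - 3)*(-36/7 - 126) = -8*(-918/7) = 7344/7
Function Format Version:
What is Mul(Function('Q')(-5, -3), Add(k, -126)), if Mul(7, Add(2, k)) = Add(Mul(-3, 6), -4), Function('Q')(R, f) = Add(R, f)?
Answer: Rational(7344, 7) ≈ 1049.1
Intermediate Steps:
k = Rational(-36, 7) (k = Add(-2, Mul(Rational(1, 7), Add(Mul(-3, 6), -4))) = Add(-2, Mul(Rational(1, 7), Add(-18, -4))) = Add(-2, Mul(Rational(1, 7), -22)) = Add(-2, Rational(-22, 7)) = Rational(-36, 7) ≈ -5.1429)
Mul(Function('Q')(-5, -3), Add(k, -126)) = Mul(Add(-5, -3), Add(Rational(-36, 7), -126)) = Mul(-8, Rational(-918, 7)) = Rational(7344, 7)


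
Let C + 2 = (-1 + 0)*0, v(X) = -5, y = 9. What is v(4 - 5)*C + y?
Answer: 19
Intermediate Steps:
C = -2 (C = -2 + (-1 + 0)*0 = -2 - 1*0 = -2 + 0 = -2)
v(4 - 5)*C + y = -5*(-2) + 9 = 10 + 9 = 19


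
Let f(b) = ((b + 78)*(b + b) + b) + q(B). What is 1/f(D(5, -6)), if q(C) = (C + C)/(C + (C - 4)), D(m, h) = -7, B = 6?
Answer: -2/1999 ≈ -0.0010005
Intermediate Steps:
q(C) = 2*C/(-4 + 2*C) (q(C) = (2*C)/(C + (-4 + C)) = (2*C)/(-4 + 2*C) = 2*C/(-4 + 2*C))
f(b) = 3/2 + b + 2*b*(78 + b) (f(b) = ((b + 78)*(b + b) + b) + 6/(-2 + 6) = ((78 + b)*(2*b) + b) + 6/4 = (2*b*(78 + b) + b) + 6*(¼) = (b + 2*b*(78 + b)) + 3/2 = 3/2 + b + 2*b*(78 + b))
1/f(D(5, -6)) = 1/(3/2 + 2*(-7)² + 157*(-7)) = 1/(3/2 + 2*49 - 1099) = 1/(3/2 + 98 - 1099) = 1/(-1999/2) = -2/1999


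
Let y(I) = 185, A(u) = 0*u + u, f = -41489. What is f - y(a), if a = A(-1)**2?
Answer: -41674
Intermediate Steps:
A(u) = u (A(u) = 0 + u = u)
a = 1 (a = (-1)**2 = 1)
f - y(a) = -41489 - 1*185 = -41489 - 185 = -41674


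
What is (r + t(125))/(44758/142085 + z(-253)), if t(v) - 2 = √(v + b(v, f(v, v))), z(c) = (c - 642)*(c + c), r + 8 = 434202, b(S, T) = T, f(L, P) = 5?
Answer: 15423184665/16086519677 + 142085*√130/64346078708 ≈ 0.95879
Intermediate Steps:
r = 434194 (r = -8 + 434202 = 434194)
z(c) = 2*c*(-642 + c) (z(c) = (-642 + c)*(2*c) = 2*c*(-642 + c))
t(v) = 2 + √(5 + v) (t(v) = 2 + √(v + 5) = 2 + √(5 + v))
(r + t(125))/(44758/142085 + z(-253)) = (434194 + (2 + √(5 + 125)))/(44758/142085 + 2*(-253)*(-642 - 253)) = (434194 + (2 + √130))/(44758*(1/142085) + 2*(-253)*(-895)) = (434196 + √130)/(44758/142085 + 452870) = (434196 + √130)/(64346078708/142085) = (434196 + √130)*(142085/64346078708) = 15423184665/16086519677 + 142085*√130/64346078708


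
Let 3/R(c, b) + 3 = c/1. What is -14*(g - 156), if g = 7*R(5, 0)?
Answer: 2037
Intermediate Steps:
R(c, b) = 3/(-3 + c) (R(c, b) = 3/(-3 + c/1) = 3/(-3 + c*1) = 3/(-3 + c))
g = 21/2 (g = 7*(3/(-3 + 5)) = 7*(3/2) = 21/2 ≈ 10.500)
-14*(g - 156) = -14*(21/2 - 156) = -14*(-291/2) = 2037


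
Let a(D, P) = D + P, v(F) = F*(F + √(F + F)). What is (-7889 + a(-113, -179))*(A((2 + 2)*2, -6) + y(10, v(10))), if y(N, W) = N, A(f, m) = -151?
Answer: 1153521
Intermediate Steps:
v(F) = F*(F + √2*√F) (v(F) = F*(F + √(2*F)) = F*(F + √2*√F))
(-7889 + a(-113, -179))*(A((2 + 2)*2, -6) + y(10, v(10))) = (-7889 + (-113 - 179))*(-151 + 10) = (-7889 - 292)*(-141) = -8181*(-141) = 1153521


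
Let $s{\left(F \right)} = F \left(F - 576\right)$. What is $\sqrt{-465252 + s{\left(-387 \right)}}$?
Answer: $i \sqrt{92571} \approx 304.25 i$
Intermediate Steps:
$s{\left(F \right)} = F \left(-576 + F\right)$
$\sqrt{-465252 + s{\left(-387 \right)}} = \sqrt{-465252 - 387 \left(-576 - 387\right)} = \sqrt{-465252 - -372681} = \sqrt{-465252 + 372681} = \sqrt{-92571} = i \sqrt{92571}$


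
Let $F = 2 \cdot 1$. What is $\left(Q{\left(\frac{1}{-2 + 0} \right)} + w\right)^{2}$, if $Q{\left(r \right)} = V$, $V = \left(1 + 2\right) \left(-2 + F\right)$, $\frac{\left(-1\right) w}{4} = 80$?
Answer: $102400$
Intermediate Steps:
$F = 2$
$w = -320$ ($w = \left(-4\right) 80 = -320$)
$V = 0$ ($V = \left(1 + 2\right) \left(-2 + 2\right) = 3 \cdot 0 = 0$)
$Q{\left(r \right)} = 0$
$\left(Q{\left(\frac{1}{-2 + 0} \right)} + w\right)^{2} = \left(0 - 320\right)^{2} = \left(-320\right)^{2} = 102400$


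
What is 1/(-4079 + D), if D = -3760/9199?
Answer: -9199/37526481 ≈ -0.00024513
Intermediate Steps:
D = -3760/9199 (D = -3760*1/9199 = -3760/9199 ≈ -0.40874)
1/(-4079 + D) = 1/(-4079 - 3760/9199) = 1/(-37526481/9199) = -9199/37526481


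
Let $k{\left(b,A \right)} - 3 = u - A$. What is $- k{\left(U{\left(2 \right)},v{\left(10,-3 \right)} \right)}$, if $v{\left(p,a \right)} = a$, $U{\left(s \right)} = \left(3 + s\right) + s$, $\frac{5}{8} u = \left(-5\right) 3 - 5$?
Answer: $26$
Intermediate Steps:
$u = -32$ ($u = \frac{8 \left(\left(-5\right) 3 - 5\right)}{5} = \frac{8 \left(-15 - 5\right)}{5} = \frac{8}{5} \left(-20\right) = -32$)
$U{\left(s \right)} = 3 + 2 s$
$k{\left(b,A \right)} = -29 - A$ ($k{\left(b,A \right)} = 3 - \left(32 + A\right) = -29 - A$)
$- k{\left(U{\left(2 \right)},v{\left(10,-3 \right)} \right)} = - (-29 - -3) = - (-29 + 3) = \left(-1\right) \left(-26\right) = 26$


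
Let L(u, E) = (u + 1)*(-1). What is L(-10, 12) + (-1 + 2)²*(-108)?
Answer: -99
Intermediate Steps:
L(u, E) = -1 - u (L(u, E) = (1 + u)*(-1) = -1 - u)
L(-10, 12) + (-1 + 2)²*(-108) = (-1 - 1*(-10)) + (-1 + 2)²*(-108) = (-1 + 10) + 1²*(-108) = 9 + 1*(-108) = 9 - 108 = -99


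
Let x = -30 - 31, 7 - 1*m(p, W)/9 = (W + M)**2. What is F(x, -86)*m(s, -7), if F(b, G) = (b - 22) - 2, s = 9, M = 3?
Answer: 6885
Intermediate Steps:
m(p, W) = 63 - 9*(3 + W)**2 (m(p, W) = 63 - 9*(W + 3)**2 = 63 - 9*(3 + W)**2)
x = -61
F(b, G) = -24 + b (F(b, G) = (-22 + b) - 2 = -24 + b)
F(x, -86)*m(s, -7) = (-24 - 61)*(63 - 9*(3 - 7)**2) = -85*(63 - 9*(-4)**2) = -85*(63 - 9*16) = -85*(63 - 144) = -85*(-81) = 6885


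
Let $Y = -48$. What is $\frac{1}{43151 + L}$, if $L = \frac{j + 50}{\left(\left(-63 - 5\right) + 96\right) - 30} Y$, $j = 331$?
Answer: $\frac{1}{52295} \approx 1.9122 \cdot 10^{-5}$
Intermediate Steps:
$L = 9144$ ($L = \frac{331 + 50}{\left(\left(-63 - 5\right) + 96\right) - 30} \left(-48\right) = \frac{381}{\left(-68 + 96\right) - 30} \left(-48\right) = \frac{381}{28 - 30} \left(-48\right) = \frac{381}{-2} \left(-48\right) = 381 \left(- \frac{1}{2}\right) \left(-48\right) = \left(- \frac{381}{2}\right) \left(-48\right) = 9144$)
$\frac{1}{43151 + L} = \frac{1}{43151 + 9144} = \frac{1}{52295}$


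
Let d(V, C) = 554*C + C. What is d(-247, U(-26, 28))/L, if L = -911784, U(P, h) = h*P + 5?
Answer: 133755/303928 ≈ 0.44009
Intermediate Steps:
U(P, h) = 5 + P*h (U(P, h) = P*h + 5 = 5 + P*h)
d(V, C) = 555*C
d(-247, U(-26, 28))/L = (555*(5 - 26*28))/(-911784) = (555*(5 - 728))*(-1/911784) = (555*(-723))*(-1/911784) = -401265*(-1/911784) = 133755/303928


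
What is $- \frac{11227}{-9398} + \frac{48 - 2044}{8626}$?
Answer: $\frac{39042847}{40533574} \approx 0.96322$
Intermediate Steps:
$- \frac{11227}{-9398} + \frac{48 - 2044}{8626} = \left(-11227\right) \left(- \frac{1}{9398}\right) + \left(48 - 2044\right) \frac{1}{8626} = \frac{11227}{9398} - \frac{998}{4313} = \frac{39042847}{40533574}$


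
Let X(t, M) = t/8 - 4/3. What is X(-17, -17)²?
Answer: 6889/576 ≈ 11.960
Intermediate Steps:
X(t, M) = -4/3 + t/8 (X(t, M) = t*(⅛) - 4*⅓ = t/8 - 4/3 = -4/3 + t/8)
X(-17, -17)² = (-4/3 + (⅛)*(-17))² = (-4/3 - 17/8)² = (-83/24)² = 6889/576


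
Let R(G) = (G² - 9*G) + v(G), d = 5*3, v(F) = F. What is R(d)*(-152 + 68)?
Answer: -8820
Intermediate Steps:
d = 15
R(G) = G² - 8*G (R(G) = (G² - 9*G) + G = G² - 8*G)
R(d)*(-152 + 68) = (15*(-8 + 15))*(-152 + 68) = (15*7)*(-84) = 105*(-84) = -8820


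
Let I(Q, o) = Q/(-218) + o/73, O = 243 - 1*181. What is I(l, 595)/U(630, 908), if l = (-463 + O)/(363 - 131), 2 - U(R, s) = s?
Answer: -30121993/3344995488 ≈ -0.0090051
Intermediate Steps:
U(R, s) = 2 - s
O = 62 (O = 243 - 181 = 62)
l = -401/232 (l = (-463 + 62)/(363 - 131) = -401/232 ≈ -1.7284)
I(Q, o) = -Q/218 + o/73 (I(Q, o) = Q*(-1/218) + o*(1/73) = -Q/218 + o/73)
I(l, 595)/U(630, 908) = (-1/218*(-401/232) + (1/73)*595)/(2 - 1*908) = (401/50576 + 595/73)/(2 - 908) = (30121993/3692048)/(-906) = (30121993/3692048)*(-1/906) = -30121993/3344995488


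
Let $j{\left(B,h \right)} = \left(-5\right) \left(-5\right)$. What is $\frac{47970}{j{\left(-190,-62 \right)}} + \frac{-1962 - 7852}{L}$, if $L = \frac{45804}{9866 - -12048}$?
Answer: $- \frac{158969101}{57255} \approx -2776.5$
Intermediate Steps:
$j{\left(B,h \right)} = 25$
$L = \frac{22902}{10957}$ ($L = \frac{45804}{9866 + 12048} = \frac{45804}{21914} = 45804 \cdot \frac{1}{21914} = \frac{22902}{10957} \approx 2.0902$)
$\frac{47970}{j{\left(-190,-62 \right)}} + \frac{-1962 - 7852}{L} = \frac{47970}{25} + \frac{-1962 - 7852}{\frac{22902}{10957}} = 47970 \cdot \frac{1}{25} - \frac{53765999}{11451} = \frac{9594}{5} - \frac{53765999}{11451} = - \frac{158969101}{57255}$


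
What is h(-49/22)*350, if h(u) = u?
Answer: -8575/11 ≈ -779.54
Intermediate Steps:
h(-49/22)*350 = -49/22*350 = -8575/11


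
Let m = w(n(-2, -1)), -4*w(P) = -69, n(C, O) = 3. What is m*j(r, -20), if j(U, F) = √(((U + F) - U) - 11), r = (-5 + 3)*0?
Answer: 69*I*√31/4 ≈ 96.044*I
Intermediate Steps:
r = 0 (r = -2*0 = 0)
w(P) = 69/4 (w(P) = -¼*(-69) = 69/4)
m = 69/4 ≈ 17.250
j(U, F) = √(-11 + F) (j(U, F) = √(((F + U) - U) - 11) = √(F - 11) = √(-11 + F))
m*j(r, -20) = 69*√(-11 - 20)/4 = 69*√(-31)/4 = 69*(I*√31)/4 = 69*I*√31/4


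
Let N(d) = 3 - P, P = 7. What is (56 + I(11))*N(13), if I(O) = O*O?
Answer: -708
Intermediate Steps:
I(O) = O²
N(d) = -4 (N(d) = 3 - 1*7 = 3 - 7 = -4)
(56 + I(11))*N(13) = (56 + 11²)*(-4) = (56 + 121)*(-4) = 177*(-4) = -708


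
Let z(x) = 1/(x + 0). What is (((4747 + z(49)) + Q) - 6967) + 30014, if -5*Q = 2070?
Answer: 1341621/49 ≈ 27380.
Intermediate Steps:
Q = -414 (Q = -1/5*2070 = -414)
z(x) = 1/x
(((4747 + z(49)) + Q) - 6967) + 30014 = (((4747 + 1/49) - 414) - 6967) + 30014 = ((232604/49 - 414) - 6967) + 30014 = (212318/49 - 6967) + 30014 = -129065/49 + 30014 = 1341621/49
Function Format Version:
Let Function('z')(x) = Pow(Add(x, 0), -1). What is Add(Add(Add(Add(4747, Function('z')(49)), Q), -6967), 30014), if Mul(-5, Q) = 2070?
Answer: Rational(1341621, 49) ≈ 27380.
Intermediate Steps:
Q = -414 (Q = Mul(Rational(-1, 5), 2070) = -414)
Function('z')(x) = Pow(x, -1)
Add(Add(Add(Add(4747, Function('z')(49)), Q), -6967), 30014) = Add(Add(Add(Add(4747, Pow(49, -1)), -414), -6967), 30014) = Add(Add(Add(Add(4747, Rational(1, 49)), -414), -6967), 30014) = Add(Add(Add(Rational(232604, 49), -414), -6967), 30014) = Add(Add(Rational(212318, 49), -6967), 30014) = Add(Rational(-129065, 49), 30014) = Rational(1341621, 49)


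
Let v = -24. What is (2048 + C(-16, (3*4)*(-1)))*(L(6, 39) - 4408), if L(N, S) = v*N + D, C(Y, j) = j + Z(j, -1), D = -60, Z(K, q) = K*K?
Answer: -10054160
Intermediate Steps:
Z(K, q) = K²
C(Y, j) = j + j²
L(N, S) = -60 - 24*N (L(N, S) = -24*N - 60 = -60 - 24*N)
(2048 + C(-16, (3*4)*(-1)))*(L(6, 39) - 4408) = (2048 + ((3*4)*(-1))*(1 + (3*4)*(-1)))*((-60 - 24*6) - 4408) = (2048 + (12*(-1))*(1 + 12*(-1)))*((-60 - 144) - 4408) = (2048 - 12*(1 - 12))*(-204 - 4408) = (2048 - 12*(-11))*(-4612) = (2048 + 132)*(-4612) = 2180*(-4612) = -10054160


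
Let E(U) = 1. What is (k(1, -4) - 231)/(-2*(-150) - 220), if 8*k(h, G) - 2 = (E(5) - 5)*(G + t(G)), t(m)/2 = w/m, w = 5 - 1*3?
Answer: -913/320 ≈ -2.8531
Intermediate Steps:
w = 2 (w = 5 - 3 = 2)
t(m) = 4/m (t(m) = 2*(2/m) = 4/m)
k(h, G) = ¼ - 2/G - G/2 (k(h, G) = ¼ + ((1 - 5)*(G + 4/G))/8 = ¼ + (-4*(G + 4/G))/8 = ¼ + (-16/G - 4*G)/8 = ¼ + (-2/G - G/2) = ¼ - 2/G - G/2)
(k(1, -4) - 231)/(-2*(-150) - 220) = ((¼ - 2/(-4) - ½*(-4)) - 231)/(-2*(-150) - 220) = ((¼ - 2*(-¼) + 2) - 231)/(300 - 220) = ((¼ + ½ + 2) - 231)/80 = (11/4 - 231)*(1/80) = -913/4*1/80 = -913/320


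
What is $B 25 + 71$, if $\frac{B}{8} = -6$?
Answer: $-1129$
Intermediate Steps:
$B = -48$ ($B = 8 \left(-6\right) = -48$)
$B 25 + 71 = \left(-48\right) 25 + 71 = -1200 + 71 = -1129$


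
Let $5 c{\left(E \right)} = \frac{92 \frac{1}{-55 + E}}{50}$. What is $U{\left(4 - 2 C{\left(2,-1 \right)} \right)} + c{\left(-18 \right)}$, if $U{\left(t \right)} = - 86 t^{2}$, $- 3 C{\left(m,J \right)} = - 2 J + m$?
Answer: $- \frac{313900414}{82125} \approx -3822.2$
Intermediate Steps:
$C{\left(m,J \right)} = - \frac{m}{3} + \frac{2 J}{3}$ ($C{\left(m,J \right)} = - \frac{- 2 J + m}{3} = - \frac{m - 2 J}{3} = - \frac{m}{3} + \frac{2 J}{3}$)
$c{\left(E \right)} = \frac{46}{125 \left(-55 + E\right)}$ ($c{\left(E \right)} = \frac{\frac{92}{-55 + E} \frac{1}{50}}{5} = \frac{\frac{46}{25} \frac{1}{-55 + E}}{5} = \frac{46}{125 \left(-55 + E\right)}$)
$U{\left(4 - 2 C{\left(2,-1 \right)} \right)} + c{\left(-18 \right)} = - 86 \left(4 - 2 \left(\left(- \frac{1}{3}\right) 2 + \frac{2}{3} \left(-1\right)\right)\right)^{2} + \frac{46}{125 \left(-55 - 18\right)} = - 86 \left(4 - 2 \left(- \frac{2}{3} - \frac{2}{3}\right)\right)^{2} + \frac{46}{125 \left(-73\right)} = - 86 \left(4 - - \frac{8}{3}\right)^{2} + \frac{46}{125} \left(- \frac{1}{73}\right) = - 86 \left(4 + \frac{8}{3}\right)^{2} - \frac{46}{9125} = - 86 \left(\frac{20}{3}\right)^{2} - \frac{46}{9125} = \left(-86\right) \frac{400}{9} - \frac{46}{9125} = - \frac{34400}{9} - \frac{46}{9125} = - \frac{313900414}{82125}$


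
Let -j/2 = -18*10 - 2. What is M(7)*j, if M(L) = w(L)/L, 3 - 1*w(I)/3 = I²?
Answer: -7176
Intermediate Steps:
w(I) = 9 - 3*I²
M(L) = (9 - 3*L²)/L
j = 364 (j = -2*(-18*10 - 2) = -2*(-180 - 2) = -2*(-182) = 364)
M(7)*j = (-3*7 + 9/7)*364 = (-21 + 9*(⅐))*364 = (-21 + 9/7)*364 = -138/7*364 = -7176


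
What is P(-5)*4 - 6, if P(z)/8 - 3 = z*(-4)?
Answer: 730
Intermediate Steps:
P(z) = 24 - 32*z (P(z) = 24 + 8*(z*(-4)) = 24 + 8*(-4*z) = 24 - 32*z)
P(-5)*4 - 6 = (24 - 32*(-5))*4 - 6 = (24 + 160)*4 - 6 = 184*4 - 6 = 736 - 6 = 730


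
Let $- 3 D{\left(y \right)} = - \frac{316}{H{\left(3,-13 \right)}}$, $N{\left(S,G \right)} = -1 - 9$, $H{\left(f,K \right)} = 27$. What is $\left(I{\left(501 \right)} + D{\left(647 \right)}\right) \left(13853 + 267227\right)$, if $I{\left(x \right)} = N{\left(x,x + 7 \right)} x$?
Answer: $- \frac{113976253520}{81} \approx -1.4071 \cdot 10^{9}$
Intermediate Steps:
$N{\left(S,G \right)} = -10$ ($N{\left(S,G \right)} = -1 - 9 = -10$)
$I{\left(x \right)} = - 10 x$
$D{\left(y \right)} = \frac{316}{81}$ ($D{\left(y \right)} = - \frac{\left(-316\right) \frac{1}{27}}{3} = \left(- \frac{1}{3}\right) \left(- \frac{316}{27}\right) = \frac{316}{81}$)
$\left(I{\left(501 \right)} + D{\left(647 \right)}\right) \left(13853 + 267227\right) = \left(\left(-10\right) 501 + \frac{316}{81}\right) \left(13853 + 267227\right) = \left(-5010 + \frac{316}{81}\right) 281080 = \left(- \frac{405494}{81}\right) 281080 = - \frac{113976253520}{81}$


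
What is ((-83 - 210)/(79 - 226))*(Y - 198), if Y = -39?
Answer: -23147/49 ≈ -472.39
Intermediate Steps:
((-83 - 210)/(79 - 226))*(Y - 198) = ((-83 - 210)/(79 - 226))*(-39 - 198) = -293/(-147)*(-237) = -293*(-1/147)*(-237) = (293/147)*(-237) = -23147/49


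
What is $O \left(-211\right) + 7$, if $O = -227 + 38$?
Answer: $39886$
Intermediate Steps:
$O = -189$
$O \left(-211\right) + 7 = \left(-189\right) \left(-211\right) + 7 = 39879 + 7 = 39886$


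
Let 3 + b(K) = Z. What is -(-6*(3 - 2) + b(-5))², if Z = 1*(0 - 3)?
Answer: -144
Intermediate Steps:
Z = -3 (Z = 1*(-3) = -3)
b(K) = -6 (b(K) = -3 - 3 = -6)
-(-6*(3 - 2) + b(-5))² = -(-6*(3 - 2) - 6)² = -(-6*1 - 6)² = -(-6 - 6)² = -1*(-12)² = -1*144 = -144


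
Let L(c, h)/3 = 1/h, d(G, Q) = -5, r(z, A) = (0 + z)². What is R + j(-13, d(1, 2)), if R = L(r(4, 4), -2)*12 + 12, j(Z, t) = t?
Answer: -11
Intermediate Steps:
r(z, A) = z²
L(c, h) = 3/h
R = -6 (R = (3/(-2))*12 + 12 = (3*(-½))*12 + 12 = -3/2*12 + 12 = -18 + 12 = -6)
R + j(-13, d(1, 2)) = -6 - 5 = -11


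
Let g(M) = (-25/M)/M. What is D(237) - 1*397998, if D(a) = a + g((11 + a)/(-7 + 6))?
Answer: -24463892569/61504 ≈ -3.9776e+5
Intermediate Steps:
g(M) = -25/M²
D(a) = a - 25/(-11 - a)² (D(a) = a - 25*(-7 + 6)²/(11 + a)² = a - 25/(11 + a)² = a - 25/(-11 - a)²)
D(237) - 1*397998 = (237 - 25/(11 + 237)²) - 1*397998 = (237 - 25/248²) - 397998 = (237 - 25*1/61504) - 397998 = (237 - 25/61504) - 397998 = 14576423/61504 - 397998 = -24463892569/61504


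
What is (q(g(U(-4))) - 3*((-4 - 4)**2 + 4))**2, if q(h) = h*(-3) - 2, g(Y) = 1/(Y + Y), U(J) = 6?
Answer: 680625/16 ≈ 42539.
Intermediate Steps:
g(Y) = 1/(2*Y)
q(h) = -2 - 3*h (q(h) = -3*h - 2 = -2 - 3*h)
(q(g(U(-4))) - 3*((-4 - 4)**2 + 4))**2 = ((-2 - 3/(2*6)) - 3*((-4 - 4)**2 + 4))**2 = ((-2 - 3/(2*6)) - 3*((-8)**2 + 4))**2 = ((-2 - 3*1/12) - 3*(64 + 4))**2 = ((-2 - 1/4) - 3*68)**2 = (-9/4 - 204)**2 = (-825/4)**2 = 680625/16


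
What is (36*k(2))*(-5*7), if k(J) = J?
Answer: -2520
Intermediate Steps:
(36*k(2))*(-5*7) = (36*2)*(-5*7) = 72*(-35) = -2520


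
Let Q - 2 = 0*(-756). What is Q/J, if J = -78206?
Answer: -1/39103 ≈ -2.5573e-5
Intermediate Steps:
Q = 2 (Q = 2 + 0*(-756) = 2 + 0 = 2)
Q/J = 2/(-78206) = 2*(-1/78206) = -1/39103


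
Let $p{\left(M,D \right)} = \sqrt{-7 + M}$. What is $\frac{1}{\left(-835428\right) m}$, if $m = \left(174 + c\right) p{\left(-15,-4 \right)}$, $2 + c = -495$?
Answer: $- \frac{i \sqrt{22}}{5936551368} \approx - 7.9009 \cdot 10^{-10} i$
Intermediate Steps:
$c = -497$ ($c = -2 - 495 = -497$)
$m = - 323 i \sqrt{22}$ ($m = \left(174 - 497\right) \sqrt{-7 - 15} = - 323 \sqrt{-22} = - 323 i \sqrt{22} \approx - 1515.0 i$)
$\frac{1}{\left(-835428\right) m} = \frac{1}{\left(-835428\right) \left(- 323 i \sqrt{22}\right)} = - \frac{\frac{1}{7106} i \sqrt{22}}{835428} = - \frac{i \sqrt{22}}{5936551368}$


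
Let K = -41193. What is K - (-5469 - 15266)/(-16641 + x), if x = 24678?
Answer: -331047406/8037 ≈ -41190.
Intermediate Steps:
K - (-5469 - 15266)/(-16641 + x) = -41193 - (-5469 - 15266)/(-16641 + 24678) = -41193 - (-20735)/8037 = -41193 - 1*(-20735/8037) = -41193 + 20735/8037 = -331047406/8037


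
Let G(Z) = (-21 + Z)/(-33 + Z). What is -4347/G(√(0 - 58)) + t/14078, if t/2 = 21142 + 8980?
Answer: -22964467405/3512461 - 52164*I*√58/499 ≈ -6538.0 - 796.13*I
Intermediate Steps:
G(Z) = (-21 + Z)/(-33 + Z)
t = 60244 (t = 2*(21142 + 8980) = 2*30122 = 60244)
-4347/G(√(0 - 58)) + t/14078 = -4347*(-33 + √(0 - 58))/(-21 + √(0 - 58)) + 60244/14078 = -4347*(-33 + √(-58))/(-21 + √(-58)) + 60244*(1/14078) = -4347*(-33 + I*√58)/(-21 + I*√58) + 30122/7039 = 30122/7039 - 4347*(-33 + I*√58)/(-21 + I*√58)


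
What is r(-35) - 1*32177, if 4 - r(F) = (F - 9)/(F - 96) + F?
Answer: -4210122/131 ≈ -32138.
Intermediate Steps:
r(F) = 4 - F - (-9 + F)/(-96 + F) (r(F) = 4 - ((F - 9)/(F - 96) + F) = 4 - ((-9 + F)/(-96 + F) + F) = 4 - (F + (-9 + F)/(-96 + F)) = 4 + (-F - (-9 + F)/(-96 + F)) = 4 - F - (-9 + F)/(-96 + F))
r(-35) - 1*32177 = (-375 - 1*(-35)² + 99*(-35))/(-96 - 35) - 1*32177 = (-375 - 1*1225 - 3465)/(-131) - 32177 = -(-375 - 1225 - 3465)/131 - 32177 = -1/131*(-5065) - 32177 = 5065/131 - 32177 = -4210122/131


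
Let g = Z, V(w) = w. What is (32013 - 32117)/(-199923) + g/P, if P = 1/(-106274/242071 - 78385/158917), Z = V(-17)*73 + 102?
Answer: 121888948433484347/114789213331683 ≈ 1061.8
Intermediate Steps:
Z = -1139 (Z = -17*73 + 102 = -1241 + 102 = -1139)
P = -38469197107/35863480593 (P = 1/(-106274*1/242071 - 78385*1/158917) = 1/(-106274/242071 - 78385/158917) = 1/(-35863480593/38469197107) = -38469197107/35863480593 ≈ -1.0727)
g = -1139
(32013 - 32117)/(-199923) + g/P = (32013 - 32117)/(-199923) - 1139/(-38469197107/35863480593) = -104*(-1/199923) - 1139*(-35863480593/38469197107) = 104/199923 + 609679170081/574167121 = 121888948433484347/114789213331683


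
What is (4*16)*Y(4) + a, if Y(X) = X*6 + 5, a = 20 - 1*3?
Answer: 1873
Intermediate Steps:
a = 17 (a = 20 - 3 = 17)
Y(X) = 5 + 6*X (Y(X) = 6*X + 5 = 5 + 6*X)
(4*16)*Y(4) + a = (4*16)*(5 + 6*4) + 17 = 64*(5 + 24) + 17 = 64*29 + 17 = 1856 + 17 = 1873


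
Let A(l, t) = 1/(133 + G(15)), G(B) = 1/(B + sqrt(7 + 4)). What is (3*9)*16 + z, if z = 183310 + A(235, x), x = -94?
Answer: 696278761731/3789437 + sqrt(11)/3789437 ≈ 1.8374e+5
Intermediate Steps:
G(B) = 1/(B + sqrt(11))
A(l, t) = 1/(133 + 1/(15 + sqrt(11)))
z = 694641724947/3789437 + sqrt(11)/3789437 (z = 183310 + (28477/3789437 + sqrt(11)/3789437) = 694641724947/3789437 + sqrt(11)/3789437 ≈ 1.8331e+5)
(3*9)*16 + z = (3*9)*16 + (694641724947/3789437 + sqrt(11)/3789437) = 27*16 + (694641724947/3789437 + sqrt(11)/3789437) = 432 + (694641724947/3789437 + sqrt(11)/3789437) = 696278761731/3789437 + sqrt(11)/3789437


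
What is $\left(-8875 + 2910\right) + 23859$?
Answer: $17894$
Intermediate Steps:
$\left(-8875 + 2910\right) + 23859 = -5965 + 23859 = 17894$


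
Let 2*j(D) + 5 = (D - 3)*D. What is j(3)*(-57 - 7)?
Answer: 160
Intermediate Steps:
j(D) = -5/2 + D*(-3 + D)/2 (j(D) = -5/2 + ((D - 3)*D)/2 = -5/2 + ((-3 + D)*D)/2 = -5/2 + (D*(-3 + D))/2 = -5/2 + D*(-3 + D)/2)
j(3)*(-57 - 7) = (-5/2 + (½)*3² - 3/2*3)*(-57 - 7) = (-5/2 + (½)*9 - 9/2)*(-64) = (-5/2 + 9/2 - 9/2)*(-64) = -5/2*(-64) = 160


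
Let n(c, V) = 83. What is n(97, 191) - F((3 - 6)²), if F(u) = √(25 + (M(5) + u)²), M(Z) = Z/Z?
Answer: 83 - 5*√5 ≈ 71.820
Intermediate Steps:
M(Z) = 1
F(u) = √(25 + (1 + u)²)
n(97, 191) - F((3 - 6)²) = 83 - √(25 + (1 + (3 - 6)²)²) = 83 - √(25 + (1 + (-3)²)²) = 83 - √(25 + (1 + 9)²) = 83 - √(25 + 10²) = 83 - √(25 + 100) = 83 - √125 = 83 - 5*√5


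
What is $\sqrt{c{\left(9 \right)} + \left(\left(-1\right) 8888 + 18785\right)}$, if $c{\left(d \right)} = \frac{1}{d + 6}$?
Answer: $\frac{2 \sqrt{556710}}{15} \approx 99.484$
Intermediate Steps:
$c{\left(d \right)} = \frac{1}{6 + d}$
$\sqrt{c{\left(9 \right)} + \left(\left(-1\right) 8888 + 18785\right)} = \sqrt{\frac{1}{6 + 9} + \left(\left(-1\right) 8888 + 18785\right)} = \sqrt{\frac{1}{15} + \left(-8888 + 18785\right)} = \sqrt{\frac{1}{15} + 9897} = \sqrt{\frac{148456}{15}} = \frac{2 \sqrt{556710}}{15}$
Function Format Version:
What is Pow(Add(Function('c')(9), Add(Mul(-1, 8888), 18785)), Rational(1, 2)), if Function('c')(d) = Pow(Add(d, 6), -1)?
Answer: Mul(Rational(2, 15), Pow(556710, Rational(1, 2))) ≈ 99.484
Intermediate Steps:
Function('c')(d) = Pow(Add(6, d), -1)
Pow(Add(Function('c')(9), Add(Mul(-1, 8888), 18785)), Rational(1, 2)) = Pow(Add(Pow(Add(6, 9), -1), Add(Mul(-1, 8888), 18785)), Rational(1, 2)) = Pow(Add(Pow(15, -1), Add(-8888, 18785)), Rational(1, 2)) = Pow(Add(Rational(1, 15), 9897), Rational(1, 2)) = Pow(Rational(148456, 15), Rational(1, 2)) = Mul(Rational(2, 15), Pow(556710, Rational(1, 2)))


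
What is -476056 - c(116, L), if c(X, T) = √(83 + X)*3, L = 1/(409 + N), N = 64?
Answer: -476056 - 3*√199 ≈ -4.7610e+5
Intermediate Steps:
L = 1/473 (L = 1/(409 + 64) = 1/473 ≈ 0.0021142)
c(X, T) = 3*√(83 + X)
-476056 - c(116, L) = -476056 - 3*√(83 + 116) = -476056 - 3*√199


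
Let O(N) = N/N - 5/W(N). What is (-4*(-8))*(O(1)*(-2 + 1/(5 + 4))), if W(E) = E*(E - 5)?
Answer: -136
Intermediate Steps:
W(E) = E*(-5 + E)
O(N) = 1 - 5/(N*(-5 + N)) (O(N) = N/N - 5*1/(N*(-5 + N)) = 1 - 5/(N*(-5 + N)))
(-4*(-8))*(O(1)*(-2 + 1/(5 + 4))) = (-4*(-8))*(((-5 + 1*(-5 + 1))/(1*(-5 + 1)))*(-2 + 1/(5 + 4))) = 32*((1*(-5 + 1*(-4))/(-4))*(-2 + 1/9)) = 32*((1*(-1/4)*(-5 - 4))*(-2 + 1/9)) = 32*((1*(-1/4)*(-9))*(-17/9)) = 32*((9/4)*(-17/9)) = 32*(-17/4) = -136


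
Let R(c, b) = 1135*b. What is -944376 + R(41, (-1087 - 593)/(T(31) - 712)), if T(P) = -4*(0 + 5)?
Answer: -57448036/61 ≈ -9.4177e+5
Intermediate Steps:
T(P) = -20 (T(P) = -4*5 = -20)
-944376 + R(41, (-1087 - 593)/(T(31) - 712)) = -944376 + 1135*((-1087 - 593)/(-20 - 712)) = -944376 + 1135*(-1680/(-732)) = -944376 + 1135*(-1680*(-1/732)) = -944376 + 1135*(140/61) = -944376 + 158900/61 = -57448036/61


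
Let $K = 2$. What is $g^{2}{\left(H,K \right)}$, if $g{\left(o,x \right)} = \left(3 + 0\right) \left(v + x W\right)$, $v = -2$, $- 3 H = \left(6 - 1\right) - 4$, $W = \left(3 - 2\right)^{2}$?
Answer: $0$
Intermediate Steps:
$W = 1$ ($W = 1^{2} = 1$)
$H = - \frac{1}{3}$ ($H = - \frac{\left(6 - 1\right) - 4}{3} = - \frac{5 - 4}{3} = \left(- \frac{1}{3}\right) 1 = - \frac{1}{3} \approx -0.33333$)
$g{\left(o,x \right)} = -6 + 3 x$ ($g{\left(o,x \right)} = \left(3 + 0\right) \left(-2 + x 1\right) = 3 \left(-2 + x\right) = -6 + 3 x$)
$g^{2}{\left(H,K \right)} = \left(-6 + 3 \cdot 2\right)^{2} = \left(-6 + 6\right)^{2} = 0^{2} = 0$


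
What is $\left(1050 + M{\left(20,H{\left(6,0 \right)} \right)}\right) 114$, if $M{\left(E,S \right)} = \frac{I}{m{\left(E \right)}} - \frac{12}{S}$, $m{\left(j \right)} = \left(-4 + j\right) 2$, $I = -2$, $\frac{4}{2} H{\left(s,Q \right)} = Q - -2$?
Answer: $\frac{946599}{8} \approx 1.1832 \cdot 10^{5}$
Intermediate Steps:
$H{\left(s,Q \right)} = 1 + \frac{Q}{2}$ ($H{\left(s,Q \right)} = \frac{Q - -2}{2} = \frac{Q + 2}{2} = \frac{2 + Q}{2} = 1 + \frac{Q}{2}$)
$m{\left(j \right)} = -8 + 2 j$
$M{\left(E,S \right)} = - \frac{12}{S} - \frac{2}{-8 + 2 E}$ ($M{\left(E,S \right)} = - \frac{2}{-8 + 2 E} - \frac{12}{S} = - \frac{12}{S} - \frac{2}{-8 + 2 E}$)
$\left(1050 + M{\left(20,H{\left(6,0 \right)} \right)}\right) 114 = \left(1050 + \frac{48 - \left(1 + \frac{1}{2} \cdot 0\right) - 240}{\left(1 + \frac{1}{2} \cdot 0\right) \left(-4 + 20\right)}\right) 114 = \left(1050 + \frac{48 - \left(1 + 0\right) - 240}{\left(1 + 0\right) 16}\right) 114 = \left(1050 + 1^{-1} \cdot \frac{1}{16} \left(48 - 1 - 240\right)\right) 114 = \left(1050 + 1 \cdot \frac{1}{16} \left(48 - 1 - 240\right)\right) 114 = \left(1050 + 1 \cdot \frac{1}{16} \left(-193\right)\right) 114 = \left(1050 - \frac{193}{16}\right) 114 = \frac{16607}{16} \cdot 114 = \frac{946599}{8}$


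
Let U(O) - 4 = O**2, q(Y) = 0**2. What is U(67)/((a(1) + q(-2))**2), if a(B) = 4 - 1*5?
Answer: 4493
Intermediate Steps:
q(Y) = 0
a(B) = -1 (a(B) = 4 - 5 = -1)
U(O) = 4 + O**2
U(67)/((a(1) + q(-2))**2) = (4 + 67**2)/((-1 + 0)**2) = (4 + 4489)/((-1)**2) = 4493/1 = 4493*1 = 4493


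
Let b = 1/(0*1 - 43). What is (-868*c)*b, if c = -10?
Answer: -8680/43 ≈ -201.86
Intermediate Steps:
b = -1/43 (b = 1/(0 - 43) = 1/(-43) = -1/43 ≈ -0.023256)
(-868*c)*b = -868*(-10)*(-1/43) = 8680*(-1/43) = -8680/43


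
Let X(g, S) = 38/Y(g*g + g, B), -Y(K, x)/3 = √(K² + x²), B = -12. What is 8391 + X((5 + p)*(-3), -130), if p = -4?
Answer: 8391 - 19*√5/45 ≈ 8390.1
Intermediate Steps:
Y(K, x) = -3*√(K² + x²)
X(g, S) = -38/(3*√(144 + (g + g²)²)) (X(g, S) = 38/((-3*√((g*g + g)² + (-12)²))) = 38/((-3*√((g² + g)² + 144))) = 38/((-3*√((g + g²)² + 144))) = 38/((-3*√(144 + (g + g²)²))) = 38*(-1/(3*√(144 + (g + g²)²))) = -38/(3*√(144 + (g + g²)²)))
8391 + X((5 + p)*(-3), -130) = 8391 - 38/(3*√(144 + ((5 - 4)*(-3))²*(1 + (5 - 4)*(-3))²)) = 8391 - 38/(3*√(144 + (1*(-3))²*(1 + 1*(-3))²)) = 8391 - 38/(3*√(144 + (-3)²*(1 - 3)²)) = 8391 - 38/(3*√(144 + 9*(-2)²)) = 8391 - 38/(3*√(144 + 9*4)) = 8391 - 38/(3*√(144 + 36)) = 8391 - 19*√5/45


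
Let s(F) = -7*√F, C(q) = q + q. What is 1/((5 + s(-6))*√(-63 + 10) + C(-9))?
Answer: 1/(-18 + 7*√318 + 5*I*√53) ≈ 0.0083871 - 0.0028578*I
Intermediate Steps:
C(q) = 2*q
1/((5 + s(-6))*√(-63 + 10) + C(-9)) = 1/((5 - 7*I*√6)*√(-63 + 10) + 2*(-9)) = 1/((5 - 7*I*√6)*√(-53) - 18) = 1/((5 - 7*I*√6)*(I*√53) - 18) = 1/(I*√53*(5 - 7*I*√6) - 18) = 1/(-18 + I*√53*(5 - 7*I*√6))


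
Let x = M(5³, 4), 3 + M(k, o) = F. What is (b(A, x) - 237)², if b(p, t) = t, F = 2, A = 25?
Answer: 56644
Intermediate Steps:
M(k, o) = -1 (M(k, o) = -3 + 2 = -1)
x = -1
(b(A, x) - 237)² = (-1 - 237)² = (-238)² = 56644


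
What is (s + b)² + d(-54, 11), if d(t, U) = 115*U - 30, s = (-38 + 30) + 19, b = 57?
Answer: 5859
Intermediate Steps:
s = 11 (s = -8 + 19 = 11)
d(t, U) = -30 + 115*U
(s + b)² + d(-54, 11) = (11 + 57)² + (-30 + 115*11) = 68² + (-30 + 1265) = 4624 + 1235 = 5859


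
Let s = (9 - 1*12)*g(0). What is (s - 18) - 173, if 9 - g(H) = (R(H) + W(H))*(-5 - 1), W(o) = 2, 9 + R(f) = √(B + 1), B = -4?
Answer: -92 - 18*I*√3 ≈ -92.0 - 31.177*I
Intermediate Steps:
R(f) = -9 + I*√3 (R(f) = -9 + √(-4 + 1) = -9 + √(-3) = -9 + I*√3)
g(H) = -33 + 6*I*√3 (g(H) = 9 - ((-9 + I*√3) + 2)*(-5 - 1) = 9 - (-7 + I*√3)*(-6) = 9 - (42 - 6*I*√3) = 9 + (-42 + 6*I*√3) = -33 + 6*I*√3)
s = 99 - 18*I*√3 (s = (9 - 1*12)*(-33 + 6*I*√3) = (9 - 12)*(-33 + 6*I*√3) = -3*(-33 + 6*I*√3) = 99 - 18*I*√3 ≈ 99.0 - 31.177*I)
(s - 18) - 173 = ((99 - 18*I*√3) - 18) - 173 = (81 - 18*I*√3) - 173 = -92 - 18*I*√3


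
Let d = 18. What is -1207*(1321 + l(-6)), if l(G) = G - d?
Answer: -1565479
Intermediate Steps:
l(G) = -18 + G (l(G) = G - 1*18 = G - 18 = -18 + G)
-1207*(1321 + l(-6)) = -1207*(1321 + (-18 - 6)) = -1207*(1321 - 24) = -1207*1297 = -1565479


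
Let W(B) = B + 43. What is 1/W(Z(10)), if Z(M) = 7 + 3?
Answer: 1/53 ≈ 0.018868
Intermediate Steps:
Z(M) = 10
W(B) = 43 + B
1/W(Z(10)) = 1/(43 + 10) = 1/53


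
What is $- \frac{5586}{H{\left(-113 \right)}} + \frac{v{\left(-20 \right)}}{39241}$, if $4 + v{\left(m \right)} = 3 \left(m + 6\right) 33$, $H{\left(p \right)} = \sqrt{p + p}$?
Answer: $- \frac{1390}{39241} + \frac{2793 i \sqrt{226}}{113} \approx -0.035422 + 371.58 i$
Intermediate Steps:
$H{\left(p \right)} = \sqrt{2} \sqrt{p}$ ($H{\left(p \right)} = \sqrt{2 p} = \sqrt{2} \sqrt{p}$)
$v{\left(m \right)} = 590 + 99 m$ ($v{\left(m \right)} = -4 + 3 \left(m + 6\right) 33 = -4 + 3 \left(6 + m\right) 33 = -4 + \left(18 + 3 m\right) 33 = -4 + \left(594 + 99 m\right) = 590 + 99 m$)
$- \frac{5586}{H{\left(-113 \right)}} + \frac{v{\left(-20 \right)}}{39241} = - \frac{5586}{\sqrt{2} \sqrt{-113}} + \frac{590 + 99 \left(-20\right)}{39241} = - \frac{5586}{\sqrt{2} i \sqrt{113}} + \left(590 - 1980\right) \frac{1}{39241} = - \frac{5586}{i \sqrt{226}} - \frac{1390}{39241} = - 5586 \left(- \frac{i \sqrt{226}}{226}\right) - \frac{1390}{39241} = \frac{2793 i \sqrt{226}}{113} - \frac{1390}{39241} = - \frac{1390}{39241} + \frac{2793 i \sqrt{226}}{113}$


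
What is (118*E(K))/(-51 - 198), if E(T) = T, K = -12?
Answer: 472/83 ≈ 5.6867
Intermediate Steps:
(118*E(K))/(-51 - 198) = (118*(-12))/(-51 - 198) = -1416/(-249) = -1416*(-1/249) = 472/83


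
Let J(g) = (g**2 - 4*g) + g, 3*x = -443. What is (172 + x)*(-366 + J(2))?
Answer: -26864/3 ≈ -8954.7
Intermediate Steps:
x = -443/3 (x = (1/3)*(-443) = -443/3 ≈ -147.67)
J(g) = g**2 - 3*g
(172 + x)*(-366 + J(2)) = (172 - 443/3)*(-366 + 2*(-3 + 2)) = 73*(-366 + 2*(-1))/3 = 73*(-366 - 2)/3 = (73/3)*(-368) = -26864/3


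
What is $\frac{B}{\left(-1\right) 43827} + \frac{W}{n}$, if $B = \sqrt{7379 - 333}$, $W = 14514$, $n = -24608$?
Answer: $- \frac{7257}{12304} - \frac{\sqrt{7046}}{43827} \approx -0.59172$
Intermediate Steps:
$B = \sqrt{7046} \approx 83.94$
$\frac{B}{\left(-1\right) 43827} + \frac{W}{n} = \frac{\sqrt{7046}}{\left(-1\right) 43827} + \frac{14514}{-24608} = \frac{\sqrt{7046}}{-43827} + 14514 \left(- \frac{1}{24608}\right) = \sqrt{7046} \left(- \frac{1}{43827}\right) - \frac{7257}{12304} = - \frac{\sqrt{7046}}{43827} - \frac{7257}{12304} = - \frac{7257}{12304} - \frac{\sqrt{7046}}{43827}$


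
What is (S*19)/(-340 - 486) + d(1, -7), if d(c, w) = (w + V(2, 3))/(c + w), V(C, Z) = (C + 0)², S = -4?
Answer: 489/826 ≈ 0.59201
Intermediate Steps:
V(C, Z) = C²
d(c, w) = (4 + w)/(c + w) (d(c, w) = (w + 2²)/(c + w) = (w + 4)/(c + w) = (4 + w)/(c + w))
(S*19)/(-340 - 486) + d(1, -7) = (-4*19)/(-340 - 486) + (4 - 7)/(1 - 7) = -76/(-826) - 3/(-6) = -1/826*(-76) - ⅙*(-3) = 38/413 + ½ = 489/826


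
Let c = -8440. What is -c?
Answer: 8440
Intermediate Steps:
-c = -1*(-8440) = 8440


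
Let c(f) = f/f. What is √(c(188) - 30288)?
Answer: I*√30287 ≈ 174.03*I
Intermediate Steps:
c(f) = 1
√(c(188) - 30288) = √(1 - 30288) = √(-30287) = I*√30287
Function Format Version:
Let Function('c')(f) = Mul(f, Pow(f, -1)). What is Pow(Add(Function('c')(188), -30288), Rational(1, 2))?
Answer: Mul(I, Pow(30287, Rational(1, 2))) ≈ Mul(174.03, I)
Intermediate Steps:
Function('c')(f) = 1
Pow(Add(Function('c')(188), -30288), Rational(1, 2)) = Pow(Add(1, -30288), Rational(1, 2)) = Pow(-30287, Rational(1, 2)) = Mul(I, Pow(30287, Rational(1, 2)))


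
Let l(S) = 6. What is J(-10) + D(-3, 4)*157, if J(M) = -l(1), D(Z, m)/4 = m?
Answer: 2506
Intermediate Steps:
D(Z, m) = 4*m
J(M) = -6 (J(M) = -1*6 = -6)
J(-10) + D(-3, 4)*157 = -6 + (4*4)*157 = -6 + 16*157 = -6 + 2512 = 2506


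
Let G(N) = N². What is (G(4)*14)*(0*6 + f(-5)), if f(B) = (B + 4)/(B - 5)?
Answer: 112/5 ≈ 22.400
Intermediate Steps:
f(B) = (4 + B)/(-5 + B)
(G(4)*14)*(0*6 + f(-5)) = (4²*14)*(0*6 + (4 - 5)/(-5 - 5)) = (16*14)*(0 - 1/(-10)) = 224*(0 - ⅒*(-1)) = 224*(0 + ⅒) = 224*(⅒) = 112/5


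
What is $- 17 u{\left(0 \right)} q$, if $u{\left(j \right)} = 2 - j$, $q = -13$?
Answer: $442$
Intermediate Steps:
$- 17 u{\left(0 \right)} q = - 17 \left(2 - 0\right) \left(-13\right) = - 17 \left(2 + 0\right) \left(-13\right) = \left(-17\right) 2 \left(-13\right) = \left(-34\right) \left(-13\right) = 442$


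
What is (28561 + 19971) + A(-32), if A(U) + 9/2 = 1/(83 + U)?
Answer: 4949807/102 ≈ 48528.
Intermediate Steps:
A(U) = -9/2 + 1/(83 + U)
(28561 + 19971) + A(-32) = (28561 + 19971) + (-745 - 9*(-32))/(2*(83 - 32)) = 48532 + (1/2)*(-745 + 288)/51 = 48532 + (1/2)*(1/51)*(-457) = 48532 - 457/102 = 4949807/102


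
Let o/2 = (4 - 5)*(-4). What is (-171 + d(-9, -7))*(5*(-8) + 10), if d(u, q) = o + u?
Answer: 5160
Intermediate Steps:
o = 8 (o = 2*((4 - 5)*(-4)) = 2*(-1*(-4)) = 2*4 = 8)
d(u, q) = 8 + u
(-171 + d(-9, -7))*(5*(-8) + 10) = (-171 + (8 - 9))*(5*(-8) + 10) = (-171 - 1)*(-40 + 10) = -172*(-30) = 5160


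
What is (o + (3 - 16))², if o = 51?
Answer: 1444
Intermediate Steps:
(o + (3 - 16))² = (51 + (3 - 16))² = (51 - 13)² = 38² = 1444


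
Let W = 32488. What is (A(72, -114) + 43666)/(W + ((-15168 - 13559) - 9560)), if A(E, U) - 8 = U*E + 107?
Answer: -35573/5799 ≈ -6.1343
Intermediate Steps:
A(E, U) = 115 + E*U (A(E, U) = 8 + (U*E + 107) = 8 + (E*U + 107) = 8 + (107 + E*U) = 115 + E*U)
(A(72, -114) + 43666)/(W + ((-15168 - 13559) - 9560)) = ((115 + 72*(-114)) + 43666)/(32488 + ((-15168 - 13559) - 9560)) = ((115 - 8208) + 43666)/(32488 + (-28727 - 9560)) = (-8093 + 43666)/(32488 - 38287) = 35573/(-5799) = 35573*(-1/5799) = -35573/5799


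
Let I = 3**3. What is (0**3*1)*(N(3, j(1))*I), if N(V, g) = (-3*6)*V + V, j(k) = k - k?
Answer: 0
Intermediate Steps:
j(k) = 0
I = 27
N(V, g) = -17*V (N(V, g) = -18*V + V = -17*V)
(0**3*1)*(N(3, j(1))*I) = (0**3*1)*(-17*3*27) = (0*1)*(-51*27) = 0*(-1377) = 0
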